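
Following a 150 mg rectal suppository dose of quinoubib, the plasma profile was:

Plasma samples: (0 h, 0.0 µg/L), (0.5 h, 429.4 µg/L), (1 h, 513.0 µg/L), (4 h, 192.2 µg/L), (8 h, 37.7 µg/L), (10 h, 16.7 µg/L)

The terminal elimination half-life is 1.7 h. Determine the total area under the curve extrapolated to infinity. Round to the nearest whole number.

AUC = 1956 µg/L·h

Trapezoidal AUC_0→10:
  [0→0.5]: (0.0+429.4)/2 × 0.5 = 107.35
  [0.5→1]: (429.4+513.0)/2 × 0.5 = 235.6
  [1→4]: (513.0+192.2)/2 × 3 = 1057.8
  [4→8]: (192.2+37.7)/2 × 4 = 459.8
  [8→10]: (37.7+16.7)/2 × 2 = 54.4
  Sum = 1914.95 µg/L·h
k_e = ln2 / t½ = 0.693147 / 1.7 = 0.4077 h^-1
Extrapolated tail: C_last / k_e = 16.7 / 0.4077 = 40.961
AUC_0→∞ = 1914.95 + 40.961 = 1955.911 µg/L·h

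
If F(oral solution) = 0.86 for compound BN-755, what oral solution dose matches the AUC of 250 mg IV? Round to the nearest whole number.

D_oral = 291 mg

For equal systemic exposure: F × D_ev = D_iv
D_ev = D_iv / F = 250 / 0.86 = 290.698 mg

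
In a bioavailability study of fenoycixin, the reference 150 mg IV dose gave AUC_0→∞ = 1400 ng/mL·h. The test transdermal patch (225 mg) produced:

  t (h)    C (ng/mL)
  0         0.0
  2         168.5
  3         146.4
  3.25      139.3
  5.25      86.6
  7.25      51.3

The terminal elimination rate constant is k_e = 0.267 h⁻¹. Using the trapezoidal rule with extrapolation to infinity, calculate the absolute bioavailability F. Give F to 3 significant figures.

Trapezoidal AUC_0→7.25 (transdermal patch):
  [0→2]: (0.0+168.5)/2 × 2 = 168.5
  [2→3]: (168.5+146.4)/2 × 1 = 157.45
  [3→3.25]: (146.4+139.3)/2 × 0.25 = 35.7125
  [3.25→5.25]: (139.3+86.6)/2 × 2 = 225.9
  [5.25→7.25]: (86.6+51.3)/2 × 2 = 137.9
  Sum = 725.4625 ng/mL·h
Tail: C_last/k_e = 51.3/0.267 = 192.135
AUC_0→∞ (transdermal patch) = 725.4625 + 192.135 = 917.5975 ng/mL·h
F = (AUC_ev/D_ev)/(AUC_iv/D_iv) = (917.5975/225)/(1400/150) = 4.07821/9.33333 = 0.4370

F = 0.437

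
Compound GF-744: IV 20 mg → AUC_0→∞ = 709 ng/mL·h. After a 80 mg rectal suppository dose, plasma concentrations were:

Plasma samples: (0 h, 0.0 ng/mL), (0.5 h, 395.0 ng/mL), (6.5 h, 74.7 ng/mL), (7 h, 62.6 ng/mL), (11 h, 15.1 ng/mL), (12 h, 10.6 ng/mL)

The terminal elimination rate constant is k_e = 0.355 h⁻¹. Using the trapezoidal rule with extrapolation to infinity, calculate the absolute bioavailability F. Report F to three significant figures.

Trapezoidal AUC_0→12 (rectal suppository):
  [0→0.5]: (0.0+395.0)/2 × 0.5 = 98.75
  [0.5→6.5]: (395.0+74.7)/2 × 6 = 1409.1
  [6.5→7]: (74.7+62.6)/2 × 0.5 = 34.325
  [7→11]: (62.6+15.1)/2 × 4 = 155.4
  [11→12]: (15.1+10.6)/2 × 1 = 12.85
  Sum = 1710.425 ng/mL·h
Tail: C_last/k_e = 10.6/0.355 = 29.859
AUC_0→∞ (rectal suppository) = 1710.425 + 29.859 = 1740.284 ng/mL·h
F = (AUC_ev/D_ev)/(AUC_iv/D_iv) = (1740.284/80)/(709/20) = 21.75355/35.45 = 0.6136

F = 0.614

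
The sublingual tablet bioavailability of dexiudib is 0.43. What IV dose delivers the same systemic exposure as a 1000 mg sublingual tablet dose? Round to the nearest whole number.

D_iv = 430 mg

Systemic exposure from an extravascular dose = F × D_ev, so the equivalent IV dose is F × D_ev.
D_iv = F × D_ev = 0.43 × 1000 = 430 mg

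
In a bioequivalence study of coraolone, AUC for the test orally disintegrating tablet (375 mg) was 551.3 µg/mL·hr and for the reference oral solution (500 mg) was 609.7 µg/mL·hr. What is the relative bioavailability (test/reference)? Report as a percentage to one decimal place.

F_rel = 120.6%

F_rel = (AUC_test/D_test) / (AUC_ref/D_ref)
      = (551.3/375) / (609.7/500)
      = 1.47013 / 1.2194 = 1.2056 = 120.56%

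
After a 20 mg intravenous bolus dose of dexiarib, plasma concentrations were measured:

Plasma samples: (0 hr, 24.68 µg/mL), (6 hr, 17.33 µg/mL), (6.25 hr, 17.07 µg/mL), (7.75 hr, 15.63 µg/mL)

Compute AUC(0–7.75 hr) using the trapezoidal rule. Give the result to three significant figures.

AUC = 155 µg/mL·hr

Trapezoidal AUC_0→7.75:
  [0→6]: (24.68+17.33)/2 × 6 = 126.03
  [6→6.25]: (17.33+17.07)/2 × 0.25 = 4.3
  [6.25→7.75]: (17.07+15.63)/2 × 1.5 = 24.525
  Sum = 154.855 µg/mL·hr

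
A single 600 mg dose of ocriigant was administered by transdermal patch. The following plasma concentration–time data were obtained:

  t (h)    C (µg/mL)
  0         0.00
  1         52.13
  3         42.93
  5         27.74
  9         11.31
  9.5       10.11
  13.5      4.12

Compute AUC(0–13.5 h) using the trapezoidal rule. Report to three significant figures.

AUC = 304 µg/mL·h

Trapezoidal AUC_0→13.5:
  [0→1]: (0.00+52.13)/2 × 1 = 26.065
  [1→3]: (52.13+42.93)/2 × 2 = 95.06
  [3→5]: (42.93+27.74)/2 × 2 = 70.67
  [5→9]: (27.74+11.31)/2 × 4 = 78.1
  [9→9.5]: (11.31+10.11)/2 × 0.5 = 5.355
  [9.5→13.5]: (10.11+4.12)/2 × 4 = 28.46
  Sum = 303.71 µg/mL·h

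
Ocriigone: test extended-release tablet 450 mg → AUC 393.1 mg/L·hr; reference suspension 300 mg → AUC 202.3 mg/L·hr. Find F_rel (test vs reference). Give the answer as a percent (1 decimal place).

F_rel = 129.5%

F_rel = (AUC_test/D_test) / (AUC_ref/D_ref)
      = (393.1/450) / (202.3/300)
      = 0.873556 / 0.674333 = 1.2954 = 129.54%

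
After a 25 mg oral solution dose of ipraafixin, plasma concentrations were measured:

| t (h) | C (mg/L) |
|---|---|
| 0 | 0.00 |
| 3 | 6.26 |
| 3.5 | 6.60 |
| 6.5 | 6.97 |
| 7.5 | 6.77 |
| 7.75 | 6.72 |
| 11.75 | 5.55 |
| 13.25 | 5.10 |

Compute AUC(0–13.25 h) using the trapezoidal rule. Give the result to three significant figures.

Trapezoidal AUC_0→13.25:
  [0→3]: (0.00+6.26)/2 × 3 = 9.39
  [3→3.5]: (6.26+6.60)/2 × 0.5 = 3.215
  [3.5→6.5]: (6.60+6.97)/2 × 3 = 20.355
  [6.5→7.5]: (6.97+6.77)/2 × 1 = 6.87
  [7.5→7.75]: (6.77+6.72)/2 × 0.25 = 1.68625
  [7.75→11.75]: (6.72+5.55)/2 × 4 = 24.54
  [11.75→13.25]: (5.55+5.10)/2 × 1.5 = 7.9875
  Sum = 74.04375 mg/L·h

AUC = 74.0 mg/L·h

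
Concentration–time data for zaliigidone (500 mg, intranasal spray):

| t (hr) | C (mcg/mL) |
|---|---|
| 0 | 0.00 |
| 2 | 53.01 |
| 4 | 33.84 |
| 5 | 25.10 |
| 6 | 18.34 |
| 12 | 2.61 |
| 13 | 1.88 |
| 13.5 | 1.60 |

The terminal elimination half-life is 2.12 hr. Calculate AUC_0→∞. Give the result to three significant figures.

Trapezoidal AUC_0→13.5:
  [0→2]: (0.00+53.01)/2 × 2 = 53.01
  [2→4]: (53.01+33.84)/2 × 2 = 86.85
  [4→5]: (33.84+25.10)/2 × 1 = 29.47
  [5→6]: (25.10+18.34)/2 × 1 = 21.72
  [6→12]: (18.34+2.61)/2 × 6 = 62.85
  [12→13]: (2.61+1.88)/2 × 1 = 2.245
  [13→13.5]: (1.88+1.60)/2 × 0.5 = 0.87
  Sum = 257.015 mcg/mL·hr
k_e = ln2 / t½ = 0.693147 / 2.12 = 0.3270 hr^-1
Extrapolated tail: C_last / k_e = 1.60 / 0.327 = 4.893
AUC_0→∞ = 257.015 + 4.893 = 261.908 mcg/mL·hr

AUC = 262 mcg/mL·hr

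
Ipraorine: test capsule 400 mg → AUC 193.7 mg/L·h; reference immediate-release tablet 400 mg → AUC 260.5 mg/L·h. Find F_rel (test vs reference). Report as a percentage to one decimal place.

F_rel = (AUC_test/D_test) / (AUC_ref/D_ref)
      = (193.7/400) / (260.5/400)
      = 0.48425 / 0.65125 = 0.7436 = 74.36%

F_rel = 74.4%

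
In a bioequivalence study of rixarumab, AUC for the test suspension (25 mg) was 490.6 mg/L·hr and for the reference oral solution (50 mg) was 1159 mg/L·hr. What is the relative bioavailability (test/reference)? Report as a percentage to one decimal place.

F_rel = (AUC_test/D_test) / (AUC_ref/D_ref)
      = (490.6/25) / (1159/50)
      = 19.624 / 23.18 = 0.8466 = 84.66%

F_rel = 84.7%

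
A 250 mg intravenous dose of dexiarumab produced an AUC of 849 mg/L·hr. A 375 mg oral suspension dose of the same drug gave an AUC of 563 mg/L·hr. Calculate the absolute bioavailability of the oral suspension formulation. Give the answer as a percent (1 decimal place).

F = 44.2%

F = (AUC_ev / D_ev) / (AUC_iv / D_iv)
  = (563/375) / (849/250)
  = 1.50133 / 3.396 = 0.4421
  = 44.21%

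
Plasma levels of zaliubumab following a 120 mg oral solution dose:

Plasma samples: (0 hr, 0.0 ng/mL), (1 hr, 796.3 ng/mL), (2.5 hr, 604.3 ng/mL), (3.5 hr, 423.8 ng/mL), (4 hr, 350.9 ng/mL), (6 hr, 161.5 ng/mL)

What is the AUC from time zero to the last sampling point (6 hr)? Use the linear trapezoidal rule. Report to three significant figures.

Trapezoidal AUC_0→6:
  [0→1]: (0.0+796.3)/2 × 1 = 398.15
  [1→2.5]: (796.3+604.3)/2 × 1.5 = 1050.45
  [2.5→3.5]: (604.3+423.8)/2 × 1 = 514.05
  [3.5→4]: (423.8+350.9)/2 × 0.5 = 193.675
  [4→6]: (350.9+161.5)/2 × 2 = 512.4
  Sum = 2668.725 ng/mL·hr

AUC = 2670 ng/mL·hr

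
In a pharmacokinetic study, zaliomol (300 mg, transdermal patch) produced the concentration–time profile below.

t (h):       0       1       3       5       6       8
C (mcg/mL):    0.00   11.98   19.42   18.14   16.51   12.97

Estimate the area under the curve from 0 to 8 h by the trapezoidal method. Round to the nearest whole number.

Trapezoidal AUC_0→8:
  [0→1]: (0.00+11.98)/2 × 1 = 5.99
  [1→3]: (11.98+19.42)/2 × 2 = 31.4
  [3→5]: (19.42+18.14)/2 × 2 = 37.56
  [5→6]: (18.14+16.51)/2 × 1 = 17.325
  [6→8]: (16.51+12.97)/2 × 2 = 29.48
  Sum = 121.755 mcg/mL·h

AUC = 122 mcg/mL·h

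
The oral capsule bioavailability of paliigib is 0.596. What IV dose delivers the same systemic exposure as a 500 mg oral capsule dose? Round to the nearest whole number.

D_iv = 298 mg

Systemic exposure from an extravascular dose = F × D_ev, so the equivalent IV dose is F × D_ev.
D_iv = F × D_ev = 0.596 × 500 = 298 mg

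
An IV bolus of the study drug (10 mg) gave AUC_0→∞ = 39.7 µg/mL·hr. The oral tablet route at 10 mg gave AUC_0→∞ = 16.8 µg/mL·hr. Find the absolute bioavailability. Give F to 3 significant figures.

F = (AUC_ev / D_ev) / (AUC_iv / D_iv)
  = (16.8/10) / (39.7/10)
  = 1.68 / 3.97 = 0.4232

F = 0.423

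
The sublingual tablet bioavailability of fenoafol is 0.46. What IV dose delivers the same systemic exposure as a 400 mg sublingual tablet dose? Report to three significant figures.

D_iv = 184 mg

Systemic exposure from an extravascular dose = F × D_ev, so the equivalent IV dose is F × D_ev.
D_iv = F × D_ev = 0.46 × 400 = 184 mg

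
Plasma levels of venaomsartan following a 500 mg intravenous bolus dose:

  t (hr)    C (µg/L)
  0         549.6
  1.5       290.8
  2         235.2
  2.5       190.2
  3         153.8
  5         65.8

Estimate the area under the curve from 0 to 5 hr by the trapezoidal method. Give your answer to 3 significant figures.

Trapezoidal AUC_0→5:
  [0→1.5]: (549.6+290.8)/2 × 1.5 = 630.3
  [1.5→2]: (290.8+235.2)/2 × 0.5 = 131.5
  [2→2.5]: (235.2+190.2)/2 × 0.5 = 106.35
  [2.5→3]: (190.2+153.8)/2 × 0.5 = 86.0
  [3→5]: (153.8+65.8)/2 × 2 = 219.6
  Sum = 1173.75 µg/L·hr

AUC = 1170 µg/L·hr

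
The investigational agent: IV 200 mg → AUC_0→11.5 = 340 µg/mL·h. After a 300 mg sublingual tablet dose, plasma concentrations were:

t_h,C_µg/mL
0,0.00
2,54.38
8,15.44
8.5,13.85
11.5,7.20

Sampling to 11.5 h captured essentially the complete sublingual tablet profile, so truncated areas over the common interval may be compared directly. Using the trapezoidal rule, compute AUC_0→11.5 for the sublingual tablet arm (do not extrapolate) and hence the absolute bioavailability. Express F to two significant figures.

Trapezoidal AUC_0→11.5 (sublingual tablet):
  [0→2]: (0.00+54.38)/2 × 2 = 54.38
  [2→8]: (54.38+15.44)/2 × 6 = 209.46
  [8→8.5]: (15.44+13.85)/2 × 0.5 = 7.3225
  [8.5→11.5]: (13.85+7.20)/2 × 3 = 31.575
  Sum = 302.7375 µg/mL·h
F = (AUC_ev/D_ev)/(AUC_iv/D_iv) = (302.7375/300)/(340/200) = 1.009125/1.7 = 0.5936

F = 0.59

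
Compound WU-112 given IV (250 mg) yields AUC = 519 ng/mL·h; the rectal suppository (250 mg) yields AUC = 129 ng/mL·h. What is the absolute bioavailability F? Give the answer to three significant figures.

F = 0.249

F = (AUC_ev / D_ev) / (AUC_iv / D_iv)
  = (129/250) / (519/250)
  = 0.516 / 2.076 = 0.2486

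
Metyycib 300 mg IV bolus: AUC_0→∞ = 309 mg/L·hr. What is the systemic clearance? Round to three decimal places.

CL = Dose_iv / AUC_0→∞
   = 300 / 309 = 0.970874 L/hr

CL = 0.971 L/hr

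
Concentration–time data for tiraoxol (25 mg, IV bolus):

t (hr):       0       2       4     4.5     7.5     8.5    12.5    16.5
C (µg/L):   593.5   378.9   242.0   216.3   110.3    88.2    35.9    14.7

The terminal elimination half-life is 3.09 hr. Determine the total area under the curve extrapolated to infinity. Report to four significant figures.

AUC = 2712 µg/L·hr

Trapezoidal AUC_0→16.5:
  [0→2]: (593.5+378.9)/2 × 2 = 972.4
  [2→4]: (378.9+242.0)/2 × 2 = 620.9
  [4→4.5]: (242.0+216.3)/2 × 0.5 = 114.575
  [4.5→7.5]: (216.3+110.3)/2 × 3 = 489.9
  [7.5→8.5]: (110.3+88.2)/2 × 1 = 99.25
  [8.5→12.5]: (88.2+35.9)/2 × 4 = 248.2
  [12.5→16.5]: (35.9+14.7)/2 × 4 = 101.2
  Sum = 2646.425 µg/L·hr
k_e = ln2 / t½ = 0.693147 / 3.09 = 0.2243 hr^-1
Extrapolated tail: C_last / k_e = 14.7 / 0.2243 = 65.537
AUC_0→∞ = 2646.425 + 65.537 = 2711.962 µg/L·hr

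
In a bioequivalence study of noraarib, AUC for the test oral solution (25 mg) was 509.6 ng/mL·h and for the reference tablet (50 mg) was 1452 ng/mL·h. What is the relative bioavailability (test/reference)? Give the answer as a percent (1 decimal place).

F_rel = (AUC_test/D_test) / (AUC_ref/D_ref)
      = (509.6/25) / (1452/50)
      = 20.384 / 29.04 = 0.7019 = 70.19%

F_rel = 70.2%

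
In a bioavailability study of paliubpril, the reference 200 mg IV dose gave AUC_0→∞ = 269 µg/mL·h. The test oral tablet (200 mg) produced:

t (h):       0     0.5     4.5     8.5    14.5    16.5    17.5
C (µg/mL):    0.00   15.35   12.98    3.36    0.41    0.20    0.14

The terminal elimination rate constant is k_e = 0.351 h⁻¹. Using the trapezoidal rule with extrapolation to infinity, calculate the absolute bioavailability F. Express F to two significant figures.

F = 0.39

Trapezoidal AUC_0→17.5 (oral tablet):
  [0→0.5]: (0.00+15.35)/2 × 0.5 = 3.8375
  [0.5→4.5]: (15.35+12.98)/2 × 4 = 56.66
  [4.5→8.5]: (12.98+3.36)/2 × 4 = 32.68
  [8.5→14.5]: (3.36+0.41)/2 × 6 = 11.31
  [14.5→16.5]: (0.41+0.20)/2 × 2 = 0.61
  [16.5→17.5]: (0.20+0.14)/2 × 1 = 0.17
  Sum = 105.2675 µg/mL·h
Tail: C_last/k_e = 0.14/0.351 = 0.399
AUC_0→∞ (oral tablet) = 105.2675 + 0.399 = 105.6665 µg/mL·h
F = (AUC_ev/D_ev)/(AUC_iv/D_iv) = (105.6665/200)/(269/200) = 0.5283325/1.345 = 0.3928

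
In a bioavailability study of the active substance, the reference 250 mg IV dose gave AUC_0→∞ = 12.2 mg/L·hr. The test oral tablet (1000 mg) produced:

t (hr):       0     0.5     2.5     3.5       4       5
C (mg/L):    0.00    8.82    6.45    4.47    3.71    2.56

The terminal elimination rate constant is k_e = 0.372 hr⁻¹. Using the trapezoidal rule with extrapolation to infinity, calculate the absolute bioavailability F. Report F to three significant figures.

Trapezoidal AUC_0→5 (oral tablet):
  [0→0.5]: (0.00+8.82)/2 × 0.5 = 2.205
  [0.5→2.5]: (8.82+6.45)/2 × 2 = 15.27
  [2.5→3.5]: (6.45+4.47)/2 × 1 = 5.46
  [3.5→4]: (4.47+3.71)/2 × 0.5 = 2.045
  [4→5]: (3.71+2.56)/2 × 1 = 3.135
  Sum = 28.115 mg/L·hr
Tail: C_last/k_e = 2.56/0.372 = 6.882
AUC_0→∞ (oral tablet) = 28.115 + 6.882 = 34.997 mg/L·hr
F = (AUC_ev/D_ev)/(AUC_iv/D_iv) = (34.997/1000)/(12.2/250) = 0.034997/0.0488 = 0.7172

F = 0.717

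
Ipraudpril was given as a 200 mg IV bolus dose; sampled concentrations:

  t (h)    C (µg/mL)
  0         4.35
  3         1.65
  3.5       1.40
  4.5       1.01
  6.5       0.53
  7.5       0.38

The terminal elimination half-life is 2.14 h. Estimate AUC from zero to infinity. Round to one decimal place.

AUC = 14.1 µg/mL·h

Trapezoidal AUC_0→7.5:
  [0→3]: (4.35+1.65)/2 × 3 = 9.0
  [3→3.5]: (1.65+1.40)/2 × 0.5 = 0.7625
  [3.5→4.5]: (1.40+1.01)/2 × 1 = 1.205
  [4.5→6.5]: (1.01+0.53)/2 × 2 = 1.54
  [6.5→7.5]: (0.53+0.38)/2 × 1 = 0.455
  Sum = 12.9625 µg/mL·h
k_e = ln2 / t½ = 0.693147 / 2.14 = 0.3239 h^-1
Extrapolated tail: C_last / k_e = 0.38 / 0.3239 = 1.173
AUC_0→∞ = 12.9625 + 1.173 = 14.1355 µg/mL·h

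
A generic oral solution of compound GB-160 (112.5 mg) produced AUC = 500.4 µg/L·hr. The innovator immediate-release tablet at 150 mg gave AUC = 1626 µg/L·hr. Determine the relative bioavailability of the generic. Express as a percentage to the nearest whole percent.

F_rel = (AUC_test/D_test) / (AUC_ref/D_ref)
      = (500.4/112.5) / (1626/150)
      = 4.448 / 10.84 = 0.4103 = 41.03%

F_rel = 41%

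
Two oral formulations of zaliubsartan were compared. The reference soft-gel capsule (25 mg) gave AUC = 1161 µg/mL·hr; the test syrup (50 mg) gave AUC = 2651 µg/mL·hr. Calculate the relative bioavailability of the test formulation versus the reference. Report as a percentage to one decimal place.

F_rel = (AUC_test/D_test) / (AUC_ref/D_ref)
      = (2651/50) / (1161/25)
      = 53.02 / 46.44 = 1.1417 = 114.17%

F_rel = 114.2%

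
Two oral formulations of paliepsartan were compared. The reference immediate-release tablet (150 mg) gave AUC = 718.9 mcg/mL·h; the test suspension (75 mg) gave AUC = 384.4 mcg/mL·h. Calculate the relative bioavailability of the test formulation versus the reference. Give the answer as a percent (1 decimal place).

F_rel = (AUC_test/D_test) / (AUC_ref/D_ref)
      = (384.4/75) / (718.9/150)
      = 5.12533 / 4.79267 = 1.0694 = 106.94%

F_rel = 106.9%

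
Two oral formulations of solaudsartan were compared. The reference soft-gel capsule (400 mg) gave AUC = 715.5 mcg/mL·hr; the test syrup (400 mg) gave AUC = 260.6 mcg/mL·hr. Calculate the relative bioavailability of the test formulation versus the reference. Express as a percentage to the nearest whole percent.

F_rel = (AUC_test/D_test) / (AUC_ref/D_ref)
      = (260.6/400) / (715.5/400)
      = 0.6515 / 1.78875 = 0.3642 = 36.42%

F_rel = 36%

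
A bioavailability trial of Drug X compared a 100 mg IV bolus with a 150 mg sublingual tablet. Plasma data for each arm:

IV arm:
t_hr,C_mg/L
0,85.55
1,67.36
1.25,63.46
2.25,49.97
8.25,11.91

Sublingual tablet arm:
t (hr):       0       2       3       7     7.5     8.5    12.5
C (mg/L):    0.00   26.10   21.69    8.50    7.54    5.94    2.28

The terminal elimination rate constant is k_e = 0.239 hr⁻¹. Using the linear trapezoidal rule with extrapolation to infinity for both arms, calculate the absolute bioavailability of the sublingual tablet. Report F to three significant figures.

Trapezoidal AUC_0→8.25 (IV):
  [0→1]: (85.55+67.36)/2 × 1 = 76.455
  [1→1.25]: (67.36+63.46)/2 × 0.25 = 16.3525
  [1.25→2.25]: (63.46+49.97)/2 × 1 = 56.715
  [2.25→8.25]: (49.97+11.91)/2 × 6 = 185.64
  Sum = 335.1625 mg/L·hr
IV tail: 11.91/0.239 = 49.833; AUC_iv,0→∞ = 335.1625 + 49.833 = 384.9955 mg/L·hr
Trapezoidal AUC_0→12.5 (sublingual tablet):
  [0→2]: (0.00+26.10)/2 × 2 = 26.1
  [2→3]: (26.10+21.69)/2 × 1 = 23.895
  [3→7]: (21.69+8.50)/2 × 4 = 60.38
  [7→7.5]: (8.50+7.54)/2 × 0.5 = 4.01
  [7.5→8.5]: (7.54+5.94)/2 × 1 = 6.74
  [8.5→12.5]: (5.94+2.28)/2 × 4 = 16.44
  Sum = 137.565 mg/L·hr
sublingual tablet tail: 2.28/0.239 = 9.540; AUC_ev,0→∞ = 137.565 + 9.540 = 147.105 mg/L·hr
F = (AUC_ev/D_ev)/(AUC_iv/D_iv) = (147.105/150)/(384.9955/100) = 0.9807/3.849955 = 0.2547

F = 0.255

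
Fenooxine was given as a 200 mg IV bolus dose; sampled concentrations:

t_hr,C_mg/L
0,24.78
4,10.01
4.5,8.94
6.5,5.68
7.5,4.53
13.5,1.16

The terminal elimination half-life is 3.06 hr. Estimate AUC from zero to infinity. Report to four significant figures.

AUC = 116.2 mg/L·hr

Trapezoidal AUC_0→13.5:
  [0→4]: (24.78+10.01)/2 × 4 = 69.58
  [4→4.5]: (10.01+8.94)/2 × 0.5 = 4.7375
  [4.5→6.5]: (8.94+5.68)/2 × 2 = 14.62
  [6.5→7.5]: (5.68+4.53)/2 × 1 = 5.105
  [7.5→13.5]: (4.53+1.16)/2 × 6 = 17.07
  Sum = 111.1125 mg/L·hr
k_e = ln2 / t½ = 0.693147 / 3.06 = 0.2265 hr^-1
Extrapolated tail: C_last / k_e = 1.16 / 0.2265 = 5.121
AUC_0→∞ = 111.1125 + 5.121 = 116.2335 mg/L·hr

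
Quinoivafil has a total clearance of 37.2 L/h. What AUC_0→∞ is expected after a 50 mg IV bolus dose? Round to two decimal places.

AUC = 1.34 mg/L·h

AUC_0→∞ = Dose_iv / CL
        = 50 / 37.2 = 1.34409 mg/L·h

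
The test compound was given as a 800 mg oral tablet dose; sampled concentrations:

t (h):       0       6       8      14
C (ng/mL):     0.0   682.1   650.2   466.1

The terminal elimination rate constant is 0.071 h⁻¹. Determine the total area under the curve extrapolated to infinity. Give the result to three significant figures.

AUC = 13300 ng/mL·h

Trapezoidal AUC_0→14:
  [0→6]: (0.0+682.1)/2 × 6 = 2046.3
  [6→8]: (682.1+650.2)/2 × 2 = 1332.3
  [8→14]: (650.2+466.1)/2 × 6 = 3348.9
  Sum = 6727.5 ng/mL·h
Extrapolated tail: C_last / k_e = 466.1 / 0.071 = 6564.789
AUC_0→∞ = 6727.5 + 6564.789 = 13292.289 ng/mL·h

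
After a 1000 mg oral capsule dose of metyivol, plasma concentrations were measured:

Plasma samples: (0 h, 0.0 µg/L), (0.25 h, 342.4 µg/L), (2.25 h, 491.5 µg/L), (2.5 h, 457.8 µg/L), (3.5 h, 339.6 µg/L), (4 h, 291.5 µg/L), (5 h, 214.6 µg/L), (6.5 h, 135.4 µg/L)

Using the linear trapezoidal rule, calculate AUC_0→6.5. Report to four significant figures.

AUC = 2067 µg/L·h

Trapezoidal AUC_0→6.5:
  [0→0.25]: (0.0+342.4)/2 × 0.25 = 42.8
  [0.25→2.25]: (342.4+491.5)/2 × 2 = 833.9
  [2.25→2.5]: (491.5+457.8)/2 × 0.25 = 118.6625
  [2.5→3.5]: (457.8+339.6)/2 × 1 = 398.7
  [3.5→4]: (339.6+291.5)/2 × 0.5 = 157.775
  [4→5]: (291.5+214.6)/2 × 1 = 253.05
  [5→6.5]: (214.6+135.4)/2 × 1.5 = 262.5
  Sum = 2067.3875 µg/L·h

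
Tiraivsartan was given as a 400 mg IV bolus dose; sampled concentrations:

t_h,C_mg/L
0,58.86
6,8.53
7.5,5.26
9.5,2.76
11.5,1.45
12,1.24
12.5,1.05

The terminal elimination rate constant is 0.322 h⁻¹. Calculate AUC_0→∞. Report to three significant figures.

AUC = 229 mg/L·h

Trapezoidal AUC_0→12.5:
  [0→6]: (58.86+8.53)/2 × 6 = 202.17
  [6→7.5]: (8.53+5.26)/2 × 1.5 = 10.3425
  [7.5→9.5]: (5.26+2.76)/2 × 2 = 8.02
  [9.5→11.5]: (2.76+1.45)/2 × 2 = 4.21
  [11.5→12]: (1.45+1.24)/2 × 0.5 = 0.6725
  [12→12.5]: (1.24+1.05)/2 × 0.5 = 0.5725
  Sum = 225.9875 mg/L·h
Extrapolated tail: C_last / k_e = 1.05 / 0.322 = 3.261
AUC_0→∞ = 225.9875 + 3.261 = 229.2485 mg/L·h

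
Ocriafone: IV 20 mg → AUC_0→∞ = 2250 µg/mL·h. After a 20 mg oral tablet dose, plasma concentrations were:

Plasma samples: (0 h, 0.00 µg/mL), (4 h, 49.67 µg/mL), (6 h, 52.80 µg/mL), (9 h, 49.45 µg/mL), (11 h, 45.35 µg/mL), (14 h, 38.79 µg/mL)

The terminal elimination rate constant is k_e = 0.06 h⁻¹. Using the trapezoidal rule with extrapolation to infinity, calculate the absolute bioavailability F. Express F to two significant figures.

Trapezoidal AUC_0→14 (oral tablet):
  [0→4]: (0.00+49.67)/2 × 4 = 99.34
  [4→6]: (49.67+52.80)/2 × 2 = 102.47
  [6→9]: (52.80+49.45)/2 × 3 = 153.375
  [9→11]: (49.45+45.35)/2 × 2 = 94.8
  [11→14]: (45.35+38.79)/2 × 3 = 126.21
  Sum = 576.195 µg/mL·h
Tail: C_last/k_e = 38.79/0.06 = 646.500
AUC_0→∞ (oral tablet) = 576.195 + 646.500 = 1222.695 µg/mL·h
F = (AUC_ev/D_ev)/(AUC_iv/D_iv) = (1222.695/20)/(2250/20) = 61.13475/112.5 = 0.5434

F = 0.54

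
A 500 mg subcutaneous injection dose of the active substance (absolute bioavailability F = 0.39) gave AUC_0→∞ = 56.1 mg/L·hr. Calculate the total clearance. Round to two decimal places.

CL = F × Dose / AUC_0→∞
   = 0.39 × 500 / 56.1 = 3.47594 L/hr

CL = 3.48 L/hr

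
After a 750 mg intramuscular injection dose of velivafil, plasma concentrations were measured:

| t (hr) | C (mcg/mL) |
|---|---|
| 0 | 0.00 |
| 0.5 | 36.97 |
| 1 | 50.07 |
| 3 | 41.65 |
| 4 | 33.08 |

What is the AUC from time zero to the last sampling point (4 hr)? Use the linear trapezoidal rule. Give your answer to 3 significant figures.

AUC = 160 mcg/mL·hr

Trapezoidal AUC_0→4:
  [0→0.5]: (0.00+36.97)/2 × 0.5 = 9.2425
  [0.5→1]: (36.97+50.07)/2 × 0.5 = 21.76
  [1→3]: (50.07+41.65)/2 × 2 = 91.72
  [3→4]: (41.65+33.08)/2 × 1 = 37.365
  Sum = 160.0875 mcg/mL·hr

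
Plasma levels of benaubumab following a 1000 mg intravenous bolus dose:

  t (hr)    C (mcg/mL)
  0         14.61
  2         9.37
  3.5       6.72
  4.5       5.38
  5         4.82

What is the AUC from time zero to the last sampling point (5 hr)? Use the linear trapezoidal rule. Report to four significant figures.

Trapezoidal AUC_0→5:
  [0→2]: (14.61+9.37)/2 × 2 = 23.98
  [2→3.5]: (9.37+6.72)/2 × 1.5 = 12.0675
  [3.5→4.5]: (6.72+5.38)/2 × 1 = 6.05
  [4.5→5]: (5.38+4.82)/2 × 0.5 = 2.55
  Sum = 44.6475 mcg/mL·hr

AUC = 44.65 mcg/mL·hr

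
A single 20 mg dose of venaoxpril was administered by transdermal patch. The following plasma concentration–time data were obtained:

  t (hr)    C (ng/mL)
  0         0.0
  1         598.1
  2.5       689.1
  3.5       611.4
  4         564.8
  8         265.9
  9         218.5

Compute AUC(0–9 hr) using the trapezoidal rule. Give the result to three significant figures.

Trapezoidal AUC_0→9:
  [0→1]: (0.0+598.1)/2 × 1 = 299.05
  [1→2.5]: (598.1+689.1)/2 × 1.5 = 965.4
  [2.5→3.5]: (689.1+611.4)/2 × 1 = 650.25
  [3.5→4]: (611.4+564.8)/2 × 0.5 = 294.05
  [4→8]: (564.8+265.9)/2 × 4 = 1661.4
  [8→9]: (265.9+218.5)/2 × 1 = 242.2
  Sum = 4112.35 ng/mL·hr

AUC = 4110 ng/mL·hr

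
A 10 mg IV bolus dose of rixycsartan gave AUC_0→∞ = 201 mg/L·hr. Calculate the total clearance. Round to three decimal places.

CL = Dose_iv / AUC_0→∞
   = 10 / 201 = 0.0497512 L/hr

CL = 0.050 L/hr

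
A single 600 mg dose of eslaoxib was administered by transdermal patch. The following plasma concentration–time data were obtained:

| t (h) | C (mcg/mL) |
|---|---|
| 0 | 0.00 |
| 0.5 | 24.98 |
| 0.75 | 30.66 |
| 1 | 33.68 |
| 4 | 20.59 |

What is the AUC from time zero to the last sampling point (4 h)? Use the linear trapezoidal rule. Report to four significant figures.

Trapezoidal AUC_0→4:
  [0→0.5]: (0.00+24.98)/2 × 0.5 = 6.245
  [0.5→0.75]: (24.98+30.66)/2 × 0.25 = 6.955
  [0.75→1]: (30.66+33.68)/2 × 0.25 = 8.0425
  [1→4]: (33.68+20.59)/2 × 3 = 81.405
  Sum = 102.6475 mcg/mL·h

AUC = 102.6 mcg/mL·h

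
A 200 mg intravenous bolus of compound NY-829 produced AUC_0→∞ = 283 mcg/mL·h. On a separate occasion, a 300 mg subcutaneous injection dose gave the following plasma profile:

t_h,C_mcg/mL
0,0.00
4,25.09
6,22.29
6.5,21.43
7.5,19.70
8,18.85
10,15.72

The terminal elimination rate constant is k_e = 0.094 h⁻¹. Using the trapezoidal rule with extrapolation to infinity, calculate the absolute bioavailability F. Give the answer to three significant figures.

Trapezoidal AUC_0→10 (subcutaneous injection):
  [0→4]: (0.00+25.09)/2 × 4 = 50.18
  [4→6]: (25.09+22.29)/2 × 2 = 47.38
  [6→6.5]: (22.29+21.43)/2 × 0.5 = 10.93
  [6.5→7.5]: (21.43+19.70)/2 × 1 = 20.565
  [7.5→8]: (19.70+18.85)/2 × 0.5 = 9.6375
  [8→10]: (18.85+15.72)/2 × 2 = 34.57
  Sum = 173.2625 mcg/mL·h
Tail: C_last/k_e = 15.72/0.094 = 167.234
AUC_0→∞ (subcutaneous injection) = 173.2625 + 167.234 = 340.4965 mcg/mL·h
F = (AUC_ev/D_ev)/(AUC_iv/D_iv) = (340.4965/300)/(283/200) = 1.13499/1.415 = 0.8021

F = 0.802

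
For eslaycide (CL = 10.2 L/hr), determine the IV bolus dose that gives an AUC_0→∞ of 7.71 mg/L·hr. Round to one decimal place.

Dose_iv = CL × AUC_0→∞
     = 10.2 × 7.71 = 78.642 mg

Dose = 78.6 mg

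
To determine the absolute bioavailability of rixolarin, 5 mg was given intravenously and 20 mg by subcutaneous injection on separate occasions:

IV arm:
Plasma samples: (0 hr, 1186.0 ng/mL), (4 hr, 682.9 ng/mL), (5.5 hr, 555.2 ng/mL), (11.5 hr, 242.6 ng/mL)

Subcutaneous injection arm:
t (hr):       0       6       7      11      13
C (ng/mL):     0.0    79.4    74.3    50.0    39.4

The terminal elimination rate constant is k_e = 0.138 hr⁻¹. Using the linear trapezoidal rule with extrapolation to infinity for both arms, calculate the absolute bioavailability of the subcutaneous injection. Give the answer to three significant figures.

F = 0.0266

Trapezoidal AUC_0→11.5 (IV):
  [0→4]: (1186.0+682.9)/2 × 4 = 3737.8
  [4→5.5]: (682.9+555.2)/2 × 1.5 = 928.575
  [5.5→11.5]: (555.2+242.6)/2 × 6 = 2393.4
  Sum = 7059.775 ng/mL·hr
IV tail: 242.6/0.138 = 1757.971; AUC_iv,0→∞ = 7059.775 + 1757.971 = 8817.746 ng/mL·hr
Trapezoidal AUC_0→13 (subcutaneous injection):
  [0→6]: (0.0+79.4)/2 × 6 = 238.2
  [6→7]: (79.4+74.3)/2 × 1 = 76.85
  [7→11]: (74.3+50.0)/2 × 4 = 248.6
  [11→13]: (50.0+39.4)/2 × 2 = 89.4
  Sum = 653.05 ng/mL·hr
subcutaneous injection tail: 39.4/0.138 = 285.507; AUC_ev,0→∞ = 653.05 + 285.507 = 938.557 ng/mL·hr
F = (AUC_ev/D_ev)/(AUC_iv/D_iv) = (938.557/20)/(8817.746/5) = 46.92785/1763.5492 = 0.0266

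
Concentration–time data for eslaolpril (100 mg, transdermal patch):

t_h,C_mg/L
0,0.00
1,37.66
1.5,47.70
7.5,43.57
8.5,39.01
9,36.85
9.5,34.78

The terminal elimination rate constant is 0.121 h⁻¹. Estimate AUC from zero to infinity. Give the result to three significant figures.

AUC = 680 mg/L·h

Trapezoidal AUC_0→9.5:
  [0→1]: (0.00+37.66)/2 × 1 = 18.83
  [1→1.5]: (37.66+47.70)/2 × 0.5 = 21.34
  [1.5→7.5]: (47.70+43.57)/2 × 6 = 273.81
  [7.5→8.5]: (43.57+39.01)/2 × 1 = 41.29
  [8.5→9]: (39.01+36.85)/2 × 0.5 = 18.965
  [9→9.5]: (36.85+34.78)/2 × 0.5 = 17.9075
  Sum = 392.1425 mg/L·h
Extrapolated tail: C_last / k_e = 34.78 / 0.121 = 287.438
AUC_0→∞ = 392.1425 + 287.438 = 679.5805 mg/L·h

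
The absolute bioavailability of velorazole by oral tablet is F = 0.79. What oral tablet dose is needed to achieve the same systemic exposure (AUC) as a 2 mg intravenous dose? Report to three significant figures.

D_oral = 2.53 mg

For equal systemic exposure: F × D_ev = D_iv
D_ev = D_iv / F = 2 / 0.79 = 2.53165 mg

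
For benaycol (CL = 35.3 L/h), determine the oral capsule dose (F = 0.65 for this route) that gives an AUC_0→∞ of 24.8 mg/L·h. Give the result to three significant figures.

Dose = 1350 mg

Dose = CL × AUC_0→∞ / F
     = 35.3 × 24.8 / 0.65 = 1346.83 mg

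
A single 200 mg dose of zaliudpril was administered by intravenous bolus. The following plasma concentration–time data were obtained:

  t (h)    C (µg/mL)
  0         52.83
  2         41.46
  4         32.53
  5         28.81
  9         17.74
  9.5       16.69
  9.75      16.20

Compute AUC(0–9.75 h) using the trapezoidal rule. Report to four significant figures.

Trapezoidal AUC_0→9.75:
  [0→2]: (52.83+41.46)/2 × 2 = 94.29
  [2→4]: (41.46+32.53)/2 × 2 = 73.99
  [4→5]: (32.53+28.81)/2 × 1 = 30.67
  [5→9]: (28.81+17.74)/2 × 4 = 93.1
  [9→9.5]: (17.74+16.69)/2 × 0.5 = 8.6075
  [9.5→9.75]: (16.69+16.20)/2 × 0.25 = 4.11125
  Sum = 304.76875 µg/mL·h

AUC = 304.8 µg/mL·h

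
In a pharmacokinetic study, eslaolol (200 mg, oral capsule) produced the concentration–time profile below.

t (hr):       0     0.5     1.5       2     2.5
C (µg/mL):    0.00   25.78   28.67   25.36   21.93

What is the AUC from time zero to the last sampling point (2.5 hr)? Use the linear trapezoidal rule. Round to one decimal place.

Trapezoidal AUC_0→2.5:
  [0→0.5]: (0.00+25.78)/2 × 0.5 = 6.445
  [0.5→1.5]: (25.78+28.67)/2 × 1 = 27.225
  [1.5→2]: (28.67+25.36)/2 × 0.5 = 13.5075
  [2→2.5]: (25.36+21.93)/2 × 0.5 = 11.8225
  Sum = 59.0 µg/mL·hr

AUC = 59.0 µg/mL·hr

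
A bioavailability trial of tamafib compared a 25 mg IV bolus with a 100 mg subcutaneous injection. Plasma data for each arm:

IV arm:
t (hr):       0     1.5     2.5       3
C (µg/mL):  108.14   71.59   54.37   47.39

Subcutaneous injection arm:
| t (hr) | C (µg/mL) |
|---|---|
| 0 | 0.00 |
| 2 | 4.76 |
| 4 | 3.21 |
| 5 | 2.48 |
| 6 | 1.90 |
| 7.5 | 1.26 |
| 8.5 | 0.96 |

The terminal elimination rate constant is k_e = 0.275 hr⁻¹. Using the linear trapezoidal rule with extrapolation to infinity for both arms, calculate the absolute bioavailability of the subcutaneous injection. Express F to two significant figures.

F = 0.016

Trapezoidal AUC_0→3 (IV):
  [0→1.5]: (108.14+71.59)/2 × 1.5 = 134.7975
  [1.5→2.5]: (71.59+54.37)/2 × 1 = 62.98
  [2.5→3]: (54.37+47.39)/2 × 0.5 = 25.44
  Sum = 223.2175 µg/mL·hr
IV tail: 47.39/0.275 = 172.327; AUC_iv,0→∞ = 223.2175 + 172.327 = 395.5445 µg/mL·hr
Trapezoidal AUC_0→8.5 (subcutaneous injection):
  [0→2]: (0.00+4.76)/2 × 2 = 4.76
  [2→4]: (4.76+3.21)/2 × 2 = 7.97
  [4→5]: (3.21+2.48)/2 × 1 = 2.845
  [5→6]: (2.48+1.90)/2 × 1 = 2.19
  [6→7.5]: (1.90+1.26)/2 × 1.5 = 2.37
  [7.5→8.5]: (1.26+0.96)/2 × 1 = 1.11
  Sum = 21.245 µg/mL·hr
subcutaneous injection tail: 0.96/0.275 = 3.491; AUC_ev,0→∞ = 21.245 + 3.491 = 24.736 µg/mL·hr
F = (AUC_ev/D_ev)/(AUC_iv/D_iv) = (24.736/100)/(395.5445/25) = 0.24736/15.82178 = 0.0156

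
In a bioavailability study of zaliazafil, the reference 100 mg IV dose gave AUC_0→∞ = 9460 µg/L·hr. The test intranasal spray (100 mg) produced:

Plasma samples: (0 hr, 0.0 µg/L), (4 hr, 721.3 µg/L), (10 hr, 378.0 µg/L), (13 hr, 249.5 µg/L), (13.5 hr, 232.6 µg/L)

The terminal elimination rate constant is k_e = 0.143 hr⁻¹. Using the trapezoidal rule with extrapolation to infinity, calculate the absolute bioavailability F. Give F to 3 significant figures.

Trapezoidal AUC_0→13.5 (intranasal spray):
  [0→4]: (0.0+721.3)/2 × 4 = 1442.6
  [4→10]: (721.3+378.0)/2 × 6 = 3297.9
  [10→13]: (378.0+249.5)/2 × 3 = 941.25
  [13→13.5]: (249.5+232.6)/2 × 0.5 = 120.525
  Sum = 5802.275 µg/L·hr
Tail: C_last/k_e = 232.6/0.143 = 1626.573
AUC_0→∞ (intranasal spray) = 5802.275 + 1626.573 = 7428.848 µg/L·hr
F = (AUC_ev/D_ev)/(AUC_iv/D_iv) = (7428.848/100)/(9460/100) = 74.28848/94.6 = 0.7853

F = 0.785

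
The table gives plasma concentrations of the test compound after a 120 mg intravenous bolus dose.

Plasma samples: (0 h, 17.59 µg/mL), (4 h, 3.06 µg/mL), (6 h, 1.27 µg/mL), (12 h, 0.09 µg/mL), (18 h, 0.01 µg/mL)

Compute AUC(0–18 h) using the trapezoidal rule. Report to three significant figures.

Trapezoidal AUC_0→18:
  [0→4]: (17.59+3.06)/2 × 4 = 41.3
  [4→6]: (3.06+1.27)/2 × 2 = 4.33
  [6→12]: (1.27+0.09)/2 × 6 = 4.08
  [12→18]: (0.09+0.01)/2 × 6 = 0.3
  Sum = 50.01 µg/mL·h

AUC = 50.0 µg/mL·h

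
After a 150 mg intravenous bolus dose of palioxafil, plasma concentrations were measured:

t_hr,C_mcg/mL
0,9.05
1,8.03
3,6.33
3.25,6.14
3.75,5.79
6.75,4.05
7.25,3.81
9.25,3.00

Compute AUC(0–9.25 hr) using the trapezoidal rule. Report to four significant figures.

AUC = 50.98 mcg/mL·hr

Trapezoidal AUC_0→9.25:
  [0→1]: (9.05+8.03)/2 × 1 = 8.54
  [1→3]: (8.03+6.33)/2 × 2 = 14.36
  [3→3.25]: (6.33+6.14)/2 × 0.25 = 1.55875
  [3.25→3.75]: (6.14+5.79)/2 × 0.5 = 2.9825
  [3.75→6.75]: (5.79+4.05)/2 × 3 = 14.76
  [6.75→7.25]: (4.05+3.81)/2 × 0.5 = 1.965
  [7.25→9.25]: (3.81+3.00)/2 × 2 = 6.81
  Sum = 50.97625 mcg/mL·hr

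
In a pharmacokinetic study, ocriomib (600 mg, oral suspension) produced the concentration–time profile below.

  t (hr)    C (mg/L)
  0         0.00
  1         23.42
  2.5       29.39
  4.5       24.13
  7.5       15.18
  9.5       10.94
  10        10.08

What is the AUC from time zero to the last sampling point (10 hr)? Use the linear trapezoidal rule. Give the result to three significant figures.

AUC = 195 mg/L·hr

Trapezoidal AUC_0→10:
  [0→1]: (0.00+23.42)/2 × 1 = 11.71
  [1→2.5]: (23.42+29.39)/2 × 1.5 = 39.6075
  [2.5→4.5]: (29.39+24.13)/2 × 2 = 53.52
  [4.5→7.5]: (24.13+15.18)/2 × 3 = 58.965
  [7.5→9.5]: (15.18+10.94)/2 × 2 = 26.12
  [9.5→10]: (10.94+10.08)/2 × 0.5 = 5.255
  Sum = 195.1775 mg/L·hr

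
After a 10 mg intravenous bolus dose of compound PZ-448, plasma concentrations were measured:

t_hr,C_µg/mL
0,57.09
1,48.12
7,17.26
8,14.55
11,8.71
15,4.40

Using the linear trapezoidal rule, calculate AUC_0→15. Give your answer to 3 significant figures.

AUC = 326 µg/mL·hr

Trapezoidal AUC_0→15:
  [0→1]: (57.09+48.12)/2 × 1 = 52.605
  [1→7]: (48.12+17.26)/2 × 6 = 196.14
  [7→8]: (17.26+14.55)/2 × 1 = 15.905
  [8→11]: (14.55+8.71)/2 × 3 = 34.89
  [11→15]: (8.71+4.40)/2 × 4 = 26.22
  Sum = 325.76 µg/mL·hr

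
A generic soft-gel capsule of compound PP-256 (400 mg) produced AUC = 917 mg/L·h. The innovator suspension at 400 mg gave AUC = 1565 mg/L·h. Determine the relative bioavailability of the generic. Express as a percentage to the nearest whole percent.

F_rel = 59%

F_rel = (AUC_test/D_test) / (AUC_ref/D_ref)
      = (917/400) / (1565/400)
      = 2.2925 / 3.9125 = 0.5859 = 58.59%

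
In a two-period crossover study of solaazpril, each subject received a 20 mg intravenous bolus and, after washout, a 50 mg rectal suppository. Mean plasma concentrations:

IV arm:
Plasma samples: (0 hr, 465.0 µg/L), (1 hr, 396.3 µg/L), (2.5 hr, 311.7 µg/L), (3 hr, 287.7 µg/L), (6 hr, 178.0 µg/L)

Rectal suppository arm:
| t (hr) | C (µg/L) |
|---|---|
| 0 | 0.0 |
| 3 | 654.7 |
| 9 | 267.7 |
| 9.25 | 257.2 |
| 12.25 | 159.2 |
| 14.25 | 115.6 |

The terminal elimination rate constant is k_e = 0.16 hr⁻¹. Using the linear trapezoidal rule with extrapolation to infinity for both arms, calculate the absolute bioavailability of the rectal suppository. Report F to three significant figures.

F = 0.744

Trapezoidal AUC_0→6 (IV):
  [0→1]: (465.0+396.3)/2 × 1 = 430.65
  [1→2.5]: (396.3+311.7)/2 × 1.5 = 531.0
  [2.5→3]: (311.7+287.7)/2 × 0.5 = 149.85
  [3→6]: (287.7+178.0)/2 × 3 = 698.55
  Sum = 1810.05 µg/L·hr
IV tail: 178.0/0.16 = 1112.500; AUC_iv,0→∞ = 1810.05 + 1112.500 = 2922.55 µg/L·hr
Trapezoidal AUC_0→14.25 (rectal suppository):
  [0→3]: (0.0+654.7)/2 × 3 = 982.05
  [3→9]: (654.7+267.7)/2 × 6 = 2767.2
  [9→9.25]: (267.7+257.2)/2 × 0.25 = 65.6125
  [9.25→12.25]: (257.2+159.2)/2 × 3 = 624.6
  [12.25→14.25]: (159.2+115.6)/2 × 2 = 274.8
  Sum = 4714.2625 µg/L·hr
rectal suppository tail: 115.6/0.16 = 722.500; AUC_ev,0→∞ = 4714.2625 + 722.500 = 5436.7625 µg/L·hr
F = (AUC_ev/D_ev)/(AUC_iv/D_iv) = (5436.7625/50)/(2922.55/20) = 108.73525/146.1275 = 0.7441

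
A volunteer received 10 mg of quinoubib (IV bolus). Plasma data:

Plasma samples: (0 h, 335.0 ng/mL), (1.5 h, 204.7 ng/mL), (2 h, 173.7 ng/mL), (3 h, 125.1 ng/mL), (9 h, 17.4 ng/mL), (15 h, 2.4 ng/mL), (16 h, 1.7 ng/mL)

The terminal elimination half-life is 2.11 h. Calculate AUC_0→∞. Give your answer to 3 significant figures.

AUC = 1140 ng/mL·h

Trapezoidal AUC_0→16:
  [0→1.5]: (335.0+204.7)/2 × 1.5 = 404.775
  [1.5→2]: (204.7+173.7)/2 × 0.5 = 94.6
  [2→3]: (173.7+125.1)/2 × 1 = 149.4
  [3→9]: (125.1+17.4)/2 × 6 = 427.5
  [9→15]: (17.4+2.4)/2 × 6 = 59.4
  [15→16]: (2.4+1.7)/2 × 1 = 2.05
  Sum = 1137.725 ng/mL·h
k_e = ln2 / t½ = 0.693147 / 2.11 = 0.3285 h^-1
Extrapolated tail: C_last / k_e = 1.7 / 0.3285 = 5.175
AUC_0→∞ = 1137.725 + 5.175 = 1142.9 ng/mL·h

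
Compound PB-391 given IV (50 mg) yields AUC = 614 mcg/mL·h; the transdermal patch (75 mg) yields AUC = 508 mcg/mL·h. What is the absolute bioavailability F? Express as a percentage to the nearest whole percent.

F = (AUC_ev / D_ev) / (AUC_iv / D_iv)
  = (508/75) / (614/50)
  = 6.77333 / 12.28 = 0.5516
  = 55.16%

F = 55%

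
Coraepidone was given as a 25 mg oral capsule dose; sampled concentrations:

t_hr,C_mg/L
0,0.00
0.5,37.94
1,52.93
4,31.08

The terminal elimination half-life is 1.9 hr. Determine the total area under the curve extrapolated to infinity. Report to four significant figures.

AUC = 243.4 mg/L·hr

Trapezoidal AUC_0→4:
  [0→0.5]: (0.00+37.94)/2 × 0.5 = 9.485
  [0.5→1]: (37.94+52.93)/2 × 0.5 = 22.7175
  [1→4]: (52.93+31.08)/2 × 3 = 126.015
  Sum = 158.2175 mg/L·hr
k_e = ln2 / t½ = 0.693147 / 1.9 = 0.3648 hr^-1
Extrapolated tail: C_last / k_e = 31.08 / 0.3648 = 85.197
AUC_0→∞ = 158.2175 + 85.197 = 243.4145 mg/L·hr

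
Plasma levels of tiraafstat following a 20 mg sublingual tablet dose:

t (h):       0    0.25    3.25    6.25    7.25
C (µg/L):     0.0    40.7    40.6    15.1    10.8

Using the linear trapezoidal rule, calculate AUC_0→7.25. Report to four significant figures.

AUC = 223.5 µg/L·h

Trapezoidal AUC_0→7.25:
  [0→0.25]: (0.0+40.7)/2 × 0.25 = 5.0875
  [0.25→3.25]: (40.7+40.6)/2 × 3 = 121.95
  [3.25→6.25]: (40.6+15.1)/2 × 3 = 83.55
  [6.25→7.25]: (15.1+10.8)/2 × 1 = 12.95
  Sum = 223.5375 µg/L·h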